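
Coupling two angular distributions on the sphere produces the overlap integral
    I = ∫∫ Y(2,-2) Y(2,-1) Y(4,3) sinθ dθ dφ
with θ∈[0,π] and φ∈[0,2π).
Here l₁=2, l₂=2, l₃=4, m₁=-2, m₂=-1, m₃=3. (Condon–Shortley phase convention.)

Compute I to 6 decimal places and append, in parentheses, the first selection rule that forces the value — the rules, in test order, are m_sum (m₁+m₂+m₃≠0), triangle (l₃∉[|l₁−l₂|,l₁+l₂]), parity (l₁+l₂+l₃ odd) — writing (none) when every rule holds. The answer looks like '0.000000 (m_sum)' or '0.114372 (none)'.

-0.238414 (none)

Checks pass: Σm=0; 8 even; l₃=4∈[0,4].
(2·2+1)(2·2+1)(2·4+1) = 225
Δ: 0! 4! 4! / 9! → 1/630
sum: t=0:+1/16 = 1/16
3j²(2 2 4; 0 0 0) = Δ·Π!·Σ² = 2/35  (sign +1)
sum: t=0:+1/144 = 1/144
3j²(2 2 4; -2 -1 3) = Δ·Π!·Σ² = 1/18  (sign -1)
combine: 4πI² = 225·2/35·1/18 = 5/7
take √, sign -1: I = -0.23841361
No selection rule forces the value: the integral is nonzero (none).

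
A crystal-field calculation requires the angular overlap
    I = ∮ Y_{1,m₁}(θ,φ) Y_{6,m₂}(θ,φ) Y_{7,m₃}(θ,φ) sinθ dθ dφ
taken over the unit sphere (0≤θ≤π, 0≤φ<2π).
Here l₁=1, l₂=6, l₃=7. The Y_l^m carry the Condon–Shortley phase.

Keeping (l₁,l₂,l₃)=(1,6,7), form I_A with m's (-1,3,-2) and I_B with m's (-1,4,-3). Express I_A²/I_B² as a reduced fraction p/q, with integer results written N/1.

5/3

Shared (l₁,l₂,l₃)=(1,6,7): N and (l;000)² cancel in I_A²/I_B².
A: Δ = 0!·2!·12!/15! = 1/1365; Racah Σ t=0..0: t=0:+1/4354560 = 1/4354560; ⇒ 3j(1 6 7; -1 3 -2)² = 2/273, sgn -1
B: Δ = 0!·2!·12!/15! = 1/1365; Racah Σ t=0..0: t=0:+1/14515200 = 1/14515200; ⇒ 3j(1 6 7; -1 4 -3)² = 2/455, sgn +1
I_A²/I_B² = (2/273)/(2/455) = 5/3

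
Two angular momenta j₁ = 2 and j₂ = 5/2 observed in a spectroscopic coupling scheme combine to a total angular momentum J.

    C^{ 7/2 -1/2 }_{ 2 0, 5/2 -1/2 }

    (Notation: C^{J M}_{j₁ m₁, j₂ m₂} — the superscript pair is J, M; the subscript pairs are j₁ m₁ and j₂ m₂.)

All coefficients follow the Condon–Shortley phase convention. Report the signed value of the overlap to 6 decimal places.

√[8·1!3!4!/9! · 2!2!2!3!3!4!] = √(768/35)
  +(−1)^0/∏(0,1,2,2,1,2)! = 1/8  (running 1/8)
  +(−1)^1/∏(1,0,1,1,2,3)! = -1/12  (running 1/24)
⟨..|..⟩ = √(768/35)·(1/24) = +0.195180

+0.195180  (= +√(4/105))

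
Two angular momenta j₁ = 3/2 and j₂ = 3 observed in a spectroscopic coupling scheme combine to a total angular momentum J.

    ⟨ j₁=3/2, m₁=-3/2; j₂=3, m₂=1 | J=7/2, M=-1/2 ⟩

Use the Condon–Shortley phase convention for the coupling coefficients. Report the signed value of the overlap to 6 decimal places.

j₁+j₂−J=1  J+j₁−j₂=2  J−j₁+j₂=5  j₁+j₂+J+1=9
(j₁±m₁, j₂±m₂, J±M) = (0,3,4,2,3,4)
P² = 1536/7
sum k=1..1:
  [1] −1/24 = -1/24
S = -1/24
C² = P²·S² = 8/21 ; C = -0.617213

-0.617213  (= −√(8/21))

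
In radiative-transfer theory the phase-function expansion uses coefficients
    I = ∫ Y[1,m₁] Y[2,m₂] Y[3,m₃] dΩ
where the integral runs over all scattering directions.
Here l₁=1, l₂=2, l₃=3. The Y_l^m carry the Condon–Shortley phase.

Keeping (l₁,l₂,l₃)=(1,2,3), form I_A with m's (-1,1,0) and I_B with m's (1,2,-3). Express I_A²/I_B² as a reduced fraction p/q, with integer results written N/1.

1/5

Shared (l₁,l₂,l₃)=(1,2,3): N and (l;000)² cancel in I_A²/I_B².
A: Δ = 0!·2!·4!/7! = 1/105; Racah Σ t=0..0: t=0:+1/12 = 1/12; ⇒ 3j(1 2 3; -1 1 0)² = 1/35, sgn -1
B: Δ = 0!·2!·4!/7! = 1/105; Racah Σ t=0..0: t=0:+1/48 = 1/48; ⇒ 3j(1 2 3; 1 2 -3)² = 1/7, sgn +1
I_A²/I_B² = (1/35)/(1/7) = 1/5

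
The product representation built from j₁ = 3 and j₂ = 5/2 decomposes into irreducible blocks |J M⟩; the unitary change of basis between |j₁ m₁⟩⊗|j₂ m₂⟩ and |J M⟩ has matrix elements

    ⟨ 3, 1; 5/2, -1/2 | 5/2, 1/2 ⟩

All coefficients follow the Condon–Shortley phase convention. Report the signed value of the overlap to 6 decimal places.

−√(8/35) = -0.478091

√[6·3!3!2!/9! · 4!2!2!3!3!2!] = √(288/35)
  +(−1)^0/∏(0,3,2,2,1,0)! = 1/24  (running 1/24)
  +(−1)^1/∏(1,2,1,1,2,1)! = -1/4  (running -5/24)
  +(−1)^2/∏(2,1,0,0,3,2)! = 1/24  (running -1/6)
⟨..|..⟩ = √(288/35)·(-1/6) = -0.478091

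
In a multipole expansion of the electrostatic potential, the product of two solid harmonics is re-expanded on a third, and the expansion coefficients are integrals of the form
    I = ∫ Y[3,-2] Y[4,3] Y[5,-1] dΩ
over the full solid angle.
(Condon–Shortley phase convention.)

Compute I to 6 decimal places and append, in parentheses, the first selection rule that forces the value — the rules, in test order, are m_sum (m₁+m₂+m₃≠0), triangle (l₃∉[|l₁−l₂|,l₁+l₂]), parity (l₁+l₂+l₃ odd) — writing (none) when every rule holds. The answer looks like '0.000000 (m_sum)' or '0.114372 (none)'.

Checks pass: Σm=0; 12 even; l₃=5∈[1,7].
(2·3+1)(2·4+1)(2·5+1) = 693
Δ: 2! 4! 6! / 13! → 1/180180
sum: t=0:+1/576 t=1:−1/144 t=2:+1/576 = -1/288
3j²(3 4 5; 0 0 0) = Δ·Π!·Σ² = 20/1001  (sign +1)
sum: t=1:−1/17280 t=2:+1/1440 = 11/17280
3j²(3 4 5; -2 3 -1) = Δ·Π!·Σ² = 11/468  (sign +1)
combine: 4πI² = 693·20/1001·11/468 = 55/169
take √, sign +1: I = 0.16092854
No selection rule forces the value: the integral is nonzero (none).

0.160929 (none)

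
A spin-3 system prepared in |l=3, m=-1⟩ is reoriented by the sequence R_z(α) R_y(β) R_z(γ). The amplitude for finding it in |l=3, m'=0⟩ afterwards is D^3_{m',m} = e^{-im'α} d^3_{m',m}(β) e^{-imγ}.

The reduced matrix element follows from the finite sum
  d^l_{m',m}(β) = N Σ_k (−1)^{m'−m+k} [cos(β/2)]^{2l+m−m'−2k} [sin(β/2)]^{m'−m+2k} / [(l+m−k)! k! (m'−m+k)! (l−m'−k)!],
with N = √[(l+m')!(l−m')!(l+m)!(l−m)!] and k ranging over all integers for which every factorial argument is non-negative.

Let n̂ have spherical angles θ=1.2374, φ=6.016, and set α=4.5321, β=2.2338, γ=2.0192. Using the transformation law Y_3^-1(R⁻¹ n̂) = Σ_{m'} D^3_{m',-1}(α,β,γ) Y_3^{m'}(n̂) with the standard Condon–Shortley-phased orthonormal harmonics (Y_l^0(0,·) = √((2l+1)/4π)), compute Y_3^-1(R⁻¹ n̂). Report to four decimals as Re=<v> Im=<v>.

Re=-0.2877 Im=-0.0381

Need the full column D^3_{m',-1} for m'=−3..3 at α=4.5321, β=2.2338, γ=2.0192.
cos(β/2)=0.438471, sin(β/2)=0.898746
d^3_{-3,-1}: single k=2 term ⇒ +0.115633;  D = -0.115139+0.010677i
d^3_{-2,-1}: k∈[1..2] ⇒ +0.046062 -0.387045 = -0.340984;  D = -0.029909+0.339669i
d^3_{-1,-1}: k∈[0..2] ⇒ +0.007106 -0.238850 +0.752626 = +0.520882;  D = +0.502272+0.137989i
d^3_{0,-1}: k∈[0..2] ⇒ -0.050458 +0.635980 -0.890666 = -0.305144;  D = +0.132288-0.274977i
d^3_{1,-1}: k∈[0..2] ⇒ +0.179138 -1.003501 +0.527012 = -0.297352;  D = +0.240497+0.174869i
d^3_{2,-1}: k∈[0..1] ⇒ -0.387045 +0.813063 = +0.426018;  D = +0.308260-0.294053i
d^3_{3,-1}: single k=0 term ⇒ +0.485818;  D = +0.266860+0.405962i
Y_3^{m'}(θ=1.2374,φ=6.016) and Σ D·Y over m':
  (-0.1151+0.0107i)·(+0.2449+0.2529i)  (-0.0299+0.3397i)·(+0.2570+0.1521i)  (+0.5023+0.1380i)·(-0.1368-0.0375i)  (+0.1323-0.2750i)·(-0.3010+0.0000i)  (+0.2405+0.1749i)·(+0.1368-0.0375i)  (+0.3083-0.2941i)·(+0.2570-0.1521i)  (+0.2669+0.4060i)·(-0.2449+0.2529i)
Y_3^-1(R⁻¹ n̂) = -0.287675-0.038141i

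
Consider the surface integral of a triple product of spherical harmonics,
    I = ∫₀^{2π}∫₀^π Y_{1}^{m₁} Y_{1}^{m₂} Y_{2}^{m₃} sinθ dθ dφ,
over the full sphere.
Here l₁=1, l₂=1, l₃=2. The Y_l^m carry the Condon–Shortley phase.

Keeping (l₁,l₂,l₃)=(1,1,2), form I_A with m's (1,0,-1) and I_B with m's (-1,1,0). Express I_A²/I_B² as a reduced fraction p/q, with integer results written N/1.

3/1

l's match ⇒ only the (l;m) 3-j factors differ between A and B.
A: triangle coeff Δ(1,1,2) = 1/30; Σ_t [0,0]: t=0:+1/2 = 1/2; (3j)²=1/10 [(1 1 2; 1 0 -1)], sign=-1
B: triangle coeff Δ(1,1,2) = 1/30; Σ_t [0,0]: t=0:+1/4 = 1/4; (3j)²=1/30 [(1 1 2; -1 1 0)], sign=+1
I_A²/I_B² = (1/10)/(1/30) = 3/1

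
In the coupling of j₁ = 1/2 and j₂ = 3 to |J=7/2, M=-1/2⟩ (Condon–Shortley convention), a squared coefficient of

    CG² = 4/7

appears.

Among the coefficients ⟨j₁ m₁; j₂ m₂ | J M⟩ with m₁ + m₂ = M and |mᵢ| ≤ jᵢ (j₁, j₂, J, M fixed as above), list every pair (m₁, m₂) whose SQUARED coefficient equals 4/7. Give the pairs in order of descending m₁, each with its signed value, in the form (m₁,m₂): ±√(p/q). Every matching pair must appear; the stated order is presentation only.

Admissible pairs with m₁+m₂ = M = -1/2: (-1/2,0), (1/2,-1)
  (m₁,m₂)=(1/2,-1): CG² = 3/7, CG = +√(3/7)
  (m₁,m₂)=(-1/2,0): CG² = 4/7, CG = +√(4/7)   ← matches the target
Pairs with CG² = 4/7: (-1/2,0): +√(4/7)

(-1/2,0): +√(4/7)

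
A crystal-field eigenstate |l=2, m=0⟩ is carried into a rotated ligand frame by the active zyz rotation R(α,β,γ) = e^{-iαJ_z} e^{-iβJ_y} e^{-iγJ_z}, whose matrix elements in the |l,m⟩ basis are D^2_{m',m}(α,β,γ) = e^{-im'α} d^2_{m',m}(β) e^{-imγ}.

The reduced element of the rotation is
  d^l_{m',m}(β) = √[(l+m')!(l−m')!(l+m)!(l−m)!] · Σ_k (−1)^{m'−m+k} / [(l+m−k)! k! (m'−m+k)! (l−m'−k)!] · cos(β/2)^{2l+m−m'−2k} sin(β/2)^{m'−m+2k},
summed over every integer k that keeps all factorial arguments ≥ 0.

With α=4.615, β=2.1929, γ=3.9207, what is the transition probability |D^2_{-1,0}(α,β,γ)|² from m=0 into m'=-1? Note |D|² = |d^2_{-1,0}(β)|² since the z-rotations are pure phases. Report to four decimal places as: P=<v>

P=0.3364

First d^2_{-1,0}(β=2.1929), then the phase factors e^{-i(-1)α} and e^{-i(0)γ}:
With c≡cos(β/2)=0.456757 and s≡sin(β/2)=0.889591, N=[1·6·2·2]^{1/2}=4.898979
The bounds max(0,m−m')=1 and min(l+m,l−m')=2 give 2 terms
  k=1: (−1)^0·4.8990/(2)·0.4568^3·0.8896^1 = +0.207645
  k=2: (−1)^1·4.8990/(2)·0.4568^1·0.8896^3 = -0.787649
d^2_{-1,0}(2.1929) = +0.207645 -0.787649 = -0.580004
|D^2_{-1,0}|² = |d^2_{-1,0}(β)|² = (-0.580004)² = 0.336404 (the z-rotation phases have unit modulus)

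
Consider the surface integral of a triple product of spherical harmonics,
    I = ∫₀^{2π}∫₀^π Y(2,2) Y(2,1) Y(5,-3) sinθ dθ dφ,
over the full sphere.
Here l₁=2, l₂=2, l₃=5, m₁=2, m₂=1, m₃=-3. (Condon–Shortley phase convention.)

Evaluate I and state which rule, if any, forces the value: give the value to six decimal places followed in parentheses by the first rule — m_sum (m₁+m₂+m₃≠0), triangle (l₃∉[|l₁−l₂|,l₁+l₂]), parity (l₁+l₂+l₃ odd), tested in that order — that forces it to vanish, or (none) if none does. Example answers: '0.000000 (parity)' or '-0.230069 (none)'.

0.000000 (triangle)

|2−2|≤5≤2+2 violated ⇒ I = 0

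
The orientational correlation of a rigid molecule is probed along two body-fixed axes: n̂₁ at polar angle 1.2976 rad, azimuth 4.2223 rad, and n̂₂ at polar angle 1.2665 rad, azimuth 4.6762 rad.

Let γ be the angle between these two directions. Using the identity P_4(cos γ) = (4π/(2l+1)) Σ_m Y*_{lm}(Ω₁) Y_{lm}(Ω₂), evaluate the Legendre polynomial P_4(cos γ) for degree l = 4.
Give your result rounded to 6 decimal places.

Summing Y*_{l m}(θ₁,φ₁)·Y_{l m}(θ₂,φ₂) over m ∈ [−4, 4]; prefactor 4π/(2·4+1) = 1.396263:
  m=-4: Y*=(-0.144487, -0.351943)  Y=(0.362809, 0.052889)  product (-0.033807, -0.135330)
  m=-3: Y*=(0.299994, 0.030260)  Y=(0.035288, -0.323760)  product (0.020383, -0.096058)
  m=-2: Y*=(0.084708, -0.126344)  Y=(0.112849, 0.008182)  product (0.010593, -0.013565)
  m=-1: Y*=(0.144081, 0.270067)  Y=(0.011604, -0.320512)  product (0.088232, -0.043046)
  m=+0: Y*=(0.105950, -0.000000)  Y=(0.062294, 0.000000)  product (0.006600, 0.000000)
  m=+1: Y*=(-0.144081, 0.270067)  Y=(-0.011604, -0.320512)  product (0.088232, 0.043046)
  m=+2: Y*=(0.084708, 0.126344)  Y=(0.112849, -0.008182)  product (0.010593, 0.013565)
  m=+3: Y*=(-0.299994, 0.030260)  Y=(-0.035288, -0.323760)  product (0.020383, 0.096058)
  m=+4: Y*=(-0.144487, 0.351943)  Y=(0.362809, -0.052889)  product (-0.033807, 0.135330)
Accumulated sum (0.177401, 0.000000); after 4π/(2l+1) scaling, (0.247699, 0.000000) ⇒ P_4 = 0.247699

0.247699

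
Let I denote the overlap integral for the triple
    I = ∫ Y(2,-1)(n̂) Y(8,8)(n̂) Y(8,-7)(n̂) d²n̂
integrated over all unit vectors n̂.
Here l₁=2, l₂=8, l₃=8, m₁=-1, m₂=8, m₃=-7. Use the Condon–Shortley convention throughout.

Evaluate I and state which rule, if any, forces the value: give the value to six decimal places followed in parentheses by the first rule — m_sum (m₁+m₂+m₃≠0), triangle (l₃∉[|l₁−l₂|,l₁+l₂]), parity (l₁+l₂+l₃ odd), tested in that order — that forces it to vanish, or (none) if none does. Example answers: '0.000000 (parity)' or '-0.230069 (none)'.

Rules hold: Σm=0, L=18 even, 6≤8≤10.
N = 5·17·17 = 1445
Δ = 2!·2!·14!/19! = 1/348840
Racah Σ t=0..2: t=0:+1/116121600 t=1:−1/25401600 t=2:+1/116121600 = -1/45158400
⇒ 3j(2 8 8; 0 0 0)² = 24/1615, sgn -1
Racah Σ t=2..2: t=2:+1/174356582400 = 1/174356582400
⇒ 3j(2 8 8; -1 8 -7)² = 5/323, sgn -1
4πI² = N·(3j₀)²·(3jₘ)² = 120/361
I = +1·√(0.33241/4π) = 0.16264177
No selection rule forces the value: the integral is nonzero (none).

0.162642 (none)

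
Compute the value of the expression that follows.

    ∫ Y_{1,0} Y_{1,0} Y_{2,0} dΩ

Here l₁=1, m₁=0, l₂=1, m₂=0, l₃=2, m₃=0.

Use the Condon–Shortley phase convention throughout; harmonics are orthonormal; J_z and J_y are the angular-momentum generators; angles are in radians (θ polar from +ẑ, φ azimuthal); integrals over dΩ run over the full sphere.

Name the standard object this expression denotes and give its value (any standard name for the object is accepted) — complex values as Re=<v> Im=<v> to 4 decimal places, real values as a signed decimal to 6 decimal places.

Gaunt coefficient, +0.252313

This is a Gaunt coefficient — the integral of a triple product of spherical harmonics over the sphere.
Rules hold: Σm=0, L=4 even, 0≤2≤2.
N = 3·3·5 = 45
Δ = 0!·2!·2!/5! = 1/30
Racah Σ t=0..0: t=0:+1/1 = 1/1
⇒ 3j(1 1 2; 0 0 0)² = 2/15, sgn +1
(m-triple is (0,0,0) — same symbol as above.)
4πI² = N·(3j₀)²·(3jₘ)² = 4/5
I = +1·√(0.8/4π) = 0.25231325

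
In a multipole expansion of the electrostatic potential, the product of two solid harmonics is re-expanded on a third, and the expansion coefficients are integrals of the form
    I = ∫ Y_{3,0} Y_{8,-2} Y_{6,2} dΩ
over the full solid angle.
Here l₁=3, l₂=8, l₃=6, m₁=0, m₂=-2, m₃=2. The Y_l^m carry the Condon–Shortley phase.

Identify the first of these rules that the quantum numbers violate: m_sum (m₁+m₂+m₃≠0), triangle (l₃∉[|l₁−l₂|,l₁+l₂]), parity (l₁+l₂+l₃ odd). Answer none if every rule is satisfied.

parity

azimuthal sum: 0 − 2 + 2 = 0  ✓
5 ≤ 6 ≤ 11 (triangle on l)  ✓
L = 3 + 8 + 6 = 17 (odd)  ✗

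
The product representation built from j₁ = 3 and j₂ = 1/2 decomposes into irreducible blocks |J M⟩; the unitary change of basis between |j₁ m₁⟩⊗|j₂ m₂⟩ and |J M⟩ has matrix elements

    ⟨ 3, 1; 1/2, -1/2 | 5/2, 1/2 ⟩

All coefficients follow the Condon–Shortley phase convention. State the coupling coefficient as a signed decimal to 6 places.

+0.755929

triangle: 1!*5!*0!/7! = 120/5040
(j±m)!: 4!*2!*0!*1!*3!*2! = 576
prefactor² = (2J+1)*Δ*N² = 576/7
  k=0: +1/(0!*1!*2!*0!*3!*0!) = 1/12
Σ = 1/12  ⇒  CG² = 576/7*(1/12)² = 4/7
CG = +√(4/7) = +0.755929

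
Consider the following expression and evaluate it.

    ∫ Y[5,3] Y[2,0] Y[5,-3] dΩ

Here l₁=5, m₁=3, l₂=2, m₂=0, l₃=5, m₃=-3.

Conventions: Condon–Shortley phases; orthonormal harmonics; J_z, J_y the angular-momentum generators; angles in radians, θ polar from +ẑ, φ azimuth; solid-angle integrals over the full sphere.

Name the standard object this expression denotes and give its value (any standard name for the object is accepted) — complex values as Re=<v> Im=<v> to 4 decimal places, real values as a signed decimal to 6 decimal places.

This is a Gaunt coefficient — the integral of a triple product of spherical harmonics over the sphere.
Checks pass: Σm=0; 12 even; l₃=5∈[3,7].
(2·5+1)(2·2+1)(2·5+1) = 605
Δ: 2! 8! 2! / 13! → 1/38610
sum: t=0:+1/2880 t=1:−1/576 t=2:+1/2880 = -1/960
3j²(5 2 5; 0 0 0) = Δ·Π!·Σ² = 10/429  (sign +1)
sum: t=0:+1/5760 t=1:−1/5040 t=2:+1/161280 = -1/53760
3j²(5 2 5; 3 0 -3) = Δ·Π!·Σ² = 1/4290  (sign -1)
combine: 4πI² = 605·10/429·1/4290 = 5/1521
take √, sign -1: I = -0.01617393

Gaunt coefficient, -0.016174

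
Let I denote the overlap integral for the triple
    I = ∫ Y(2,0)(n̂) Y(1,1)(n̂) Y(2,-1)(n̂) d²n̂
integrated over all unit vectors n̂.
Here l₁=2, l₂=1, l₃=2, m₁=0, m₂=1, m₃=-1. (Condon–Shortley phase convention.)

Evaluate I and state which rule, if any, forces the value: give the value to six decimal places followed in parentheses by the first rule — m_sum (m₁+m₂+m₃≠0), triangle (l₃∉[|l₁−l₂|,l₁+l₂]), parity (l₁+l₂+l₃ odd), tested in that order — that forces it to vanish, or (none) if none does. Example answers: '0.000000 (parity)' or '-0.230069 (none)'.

0.000000 (parity)

l₁+l₂+l₃=5 is odd: 3j(l;000)=0 ⇒ I=0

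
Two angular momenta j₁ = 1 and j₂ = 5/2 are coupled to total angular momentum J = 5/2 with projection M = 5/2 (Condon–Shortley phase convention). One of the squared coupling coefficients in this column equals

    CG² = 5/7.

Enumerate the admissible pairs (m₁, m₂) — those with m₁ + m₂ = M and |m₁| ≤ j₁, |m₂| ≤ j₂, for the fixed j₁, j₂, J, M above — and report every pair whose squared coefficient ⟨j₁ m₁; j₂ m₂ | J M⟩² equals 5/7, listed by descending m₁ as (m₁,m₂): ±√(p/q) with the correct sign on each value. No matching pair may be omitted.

Admissible pairs with m₁+m₂ = M = 5/2: (0,5/2), (1,3/2)
  (m₁,m₂)=(1,3/2): CG² = 2/7, CG = +√(2/7)
  (m₁,m₂)=(0,5/2): CG² = 5/7, CG = −√(5/7)   ← matches the target
Pairs with CG² = 5/7: (0,5/2): −√(5/7)

(0,5/2): −√(5/7)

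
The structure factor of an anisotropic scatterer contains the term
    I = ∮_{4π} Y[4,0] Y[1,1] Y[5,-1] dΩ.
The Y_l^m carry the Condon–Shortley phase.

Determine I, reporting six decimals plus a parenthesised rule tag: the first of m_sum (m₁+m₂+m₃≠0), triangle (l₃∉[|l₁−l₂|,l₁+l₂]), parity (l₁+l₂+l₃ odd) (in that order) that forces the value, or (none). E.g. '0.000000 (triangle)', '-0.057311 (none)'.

-0.190188 (none)

m-sum 0 ✓  L=10 even ✓  3≤5≤5 ✓
Π(2lᵢ+1) = 9×3×11 = 297
triangle coeff Δ(4,1,5) = 1/495
Σ_t [0,0]: t=0:+1/576 = 1/576
(3j)²=5/99 [(4 1 5; 0 0 0)], sign=-1
Σ_t [0,0]: t=0:+1/1152 = 1/1152
(3j)²=1/33 [(4 1 5; 0 1 -1)], sign=+1
⇒ 4πI² = 5/11
I = (-1)√(5/11/(4π)) = -0.19018827
No selection rule forces the value: the integral is nonzero (none).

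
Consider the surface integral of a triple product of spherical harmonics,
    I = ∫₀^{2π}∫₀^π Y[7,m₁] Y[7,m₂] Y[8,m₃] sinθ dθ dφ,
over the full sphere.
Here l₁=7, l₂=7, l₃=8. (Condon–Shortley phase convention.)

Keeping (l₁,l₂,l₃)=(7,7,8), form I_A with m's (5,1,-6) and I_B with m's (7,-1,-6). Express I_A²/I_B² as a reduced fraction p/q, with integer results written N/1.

256/4459

l's match ⇒ only the (l;m) 3-j factors differ between A and B.
A: triangle coeff Δ(7,7,8) = 1/22086194130; Σ_t [0,2]: t=0:+1/41803776000 t=1:−1/3048192000 t=2:+1/2786918400 = 1/18289152000; (3j)²=512/780045 [(7 7 8; 5 1 -6)], sign=+1
B: triangle coeff Δ(7,7,8) = 1/22086194130; Σ_t [0,0]: t=0:+1/41803776000 = 1/41803776000; (3j)²=1274/111435 [(7 7 8; 7 -1 -6)], sign=+1
I_A²/I_B² = (512/780045)/(1274/111435) = 256/4459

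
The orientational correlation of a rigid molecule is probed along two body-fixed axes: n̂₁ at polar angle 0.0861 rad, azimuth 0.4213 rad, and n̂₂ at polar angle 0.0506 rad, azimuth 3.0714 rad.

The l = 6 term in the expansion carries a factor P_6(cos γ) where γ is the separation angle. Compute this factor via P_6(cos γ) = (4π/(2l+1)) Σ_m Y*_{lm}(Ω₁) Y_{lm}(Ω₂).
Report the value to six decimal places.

Term-by-term m-sum for l=6 (normalisation 4π/13 = 0.966644):
  m=-6: (-0.000000+0.000000i) × (+0.000000+0.000000i) = -0.000000+0.000000i  (running Σ = -0.000000+0.000000i)
  m=-5: (-0.000004+0.000007i) × (-0.000001-0.000000i) = +0.000000-0.000000i  (running Σ = +0.000000-0.000000i)
  m=-4: (-0.000022+0.000192i) × (+0.000022+0.000006i) = -0.000000+0.000000i  (running Σ = -0.000000+0.000000i)
  m=-3: (+0.000987+0.003115i) × (-0.000656-0.000140i) = -0.000000-0.000002i  (running Σ = -0.000000-0.000002i)
  m=-2: (+0.025080+0.028127i) × (+0.013099+0.001851i) = +0.000276+0.000415i  (running Σ = +0.000276+0.000413i)
  m=-1: (+0.249161+0.111657i) × (-0.164166-0.011542i) = -0.039615-0.021206i  (running Σ = -0.039339-0.020793i)
  m=0: (+0.939440-0.000000i) × (+0.989944+0.000000i) = +0.929993+0.000000i  (running Σ = +0.890655-0.020793i)
  m=1: (-0.249161+0.111657i) × (+0.164166-0.011542i) = -0.039615+0.021206i  (running Σ = +0.851040+0.000413i)
  m=2: (+0.025080-0.028127i) × (+0.013099-0.001851i) = +0.000276-0.000415i  (running Σ = +0.851316-0.000002i)
  m=3: (-0.000987+0.003115i) × (+0.000656-0.000140i) = -0.000000+0.000002i  (running Σ = +0.851316+0.000000i)
  m=4: (-0.000022-0.000192i) × (+0.000022-0.000006i) = -0.000000-0.000000i  (running Σ = +0.851316-0.000000i)
  m=5: (+0.000004+0.000007i) × (+0.000001-0.000000i) = +0.000000+0.000000i  (running Σ = +0.851316+0.000000i)
  m=6: (-0.000000-0.000000i) × (+0.000000-0.000000i) = -0.000000-0.000000i  (running Σ = +0.851316+0.000000i)
Σ over m = +0.851316+0.000000i; ×(4π/13) → +0.822919+0.000000i. Real part: 0.822919

0.822919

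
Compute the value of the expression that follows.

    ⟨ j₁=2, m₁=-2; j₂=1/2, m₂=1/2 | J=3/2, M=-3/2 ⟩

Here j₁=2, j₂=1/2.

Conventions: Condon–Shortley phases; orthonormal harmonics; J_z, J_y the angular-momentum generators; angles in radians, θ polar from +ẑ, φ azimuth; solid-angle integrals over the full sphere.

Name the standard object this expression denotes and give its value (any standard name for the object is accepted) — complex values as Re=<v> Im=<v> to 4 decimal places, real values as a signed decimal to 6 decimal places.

Clebsch–Gordan coefficient, −√(4/5) ≈ -0.894427

This is a Clebsch–Gordan (vector-coupling) coefficient.
j₁+j₂−J=1  J+j₁−j₂=3  J−j₁+j₂=0  j₁+j₂+J+1=5
(j₁±m₁, j₂±m₂, J±M) = (0,4,1,0,0,3)
P² = 144/5
sum k=1..1:
  [1] −1/6 = -1/6
S = -1/6
C² = P²·S² = 4/5 ; C = -0.894427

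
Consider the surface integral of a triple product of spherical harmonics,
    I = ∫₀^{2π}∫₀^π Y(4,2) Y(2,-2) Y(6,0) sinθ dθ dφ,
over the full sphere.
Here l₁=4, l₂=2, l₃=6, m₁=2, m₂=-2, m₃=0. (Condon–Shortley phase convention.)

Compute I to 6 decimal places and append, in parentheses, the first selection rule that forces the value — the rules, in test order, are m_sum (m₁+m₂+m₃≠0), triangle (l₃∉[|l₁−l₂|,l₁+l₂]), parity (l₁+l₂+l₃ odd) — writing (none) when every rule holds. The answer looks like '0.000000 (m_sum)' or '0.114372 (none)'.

0.061597 (none)

Checks pass: Σm=0; 12 even; l₃=6∈[2,6].
(2·4+1)(2·2+1)(2·6+1) = 585
Δ: 0! 8! 4! / 13! → 1/6435
sum: t=0:+1/2304 = 1/2304
3j²(4 2 6; 0 0 0) = Δ·Π!·Σ² = 5/143  (sign +1)
sum: t=0:+1/34560 = 1/34560
3j²(4 2 6; 2 -2 0) = Δ·Π!·Σ² = 1/429  (sign +1)
combine: 4πI² = 585·5/143·1/429 = 75/1573
take √, sign +1: I = 0.06159725
No selection rule forces the value: the integral is nonzero (none).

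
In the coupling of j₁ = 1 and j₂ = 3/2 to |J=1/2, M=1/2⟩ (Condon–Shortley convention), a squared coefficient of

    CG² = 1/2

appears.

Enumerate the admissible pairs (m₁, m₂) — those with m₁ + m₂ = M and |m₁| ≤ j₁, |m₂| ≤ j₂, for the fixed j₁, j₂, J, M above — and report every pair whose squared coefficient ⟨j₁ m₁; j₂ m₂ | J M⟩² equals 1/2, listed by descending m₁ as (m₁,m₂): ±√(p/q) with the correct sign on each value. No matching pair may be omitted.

Admissible pairs with m₁+m₂ = M = 1/2: (-1,3/2), (0,1/2), (1,-1/2)
  (m₁,m₂)=(1,-1/2): CG² = 1/6, CG = +√(1/6)
  (m₁,m₂)=(0,1/2): CG² = 1/3, CG = −√(1/3)
  (m₁,m₂)=(-1,3/2): CG² = 1/2, CG = +√(1/2)   ← matches the target
Pairs with CG² = 1/2: (-1,3/2): +√(1/2)

(-1,3/2): +√(1/2)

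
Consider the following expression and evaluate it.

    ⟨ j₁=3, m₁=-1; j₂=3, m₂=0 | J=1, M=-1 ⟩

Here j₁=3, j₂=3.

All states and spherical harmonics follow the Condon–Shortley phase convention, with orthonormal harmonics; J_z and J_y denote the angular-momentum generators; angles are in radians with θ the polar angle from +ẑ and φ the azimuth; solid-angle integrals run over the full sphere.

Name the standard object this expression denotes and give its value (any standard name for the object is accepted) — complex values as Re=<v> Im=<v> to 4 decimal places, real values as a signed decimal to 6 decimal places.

This is a Clebsch–Gordan (vector-coupling) coefficient.
j₁+j₂−J=5  J+j₁−j₂=1  J−j₁+j₂=1  j₁+j₂+J+1=8
(j₁±m₁, j₂±m₂, J±M) = (2,4,3,3,0,2)
P² = 216/7
sum k=3..3:
  [3] −1/12 = -1/12
S = -1/12
C² = P²·S² = 3/14 ; C = -0.462910

Clebsch–Gordan coefficient, −√(3/14) ≈ -0.462910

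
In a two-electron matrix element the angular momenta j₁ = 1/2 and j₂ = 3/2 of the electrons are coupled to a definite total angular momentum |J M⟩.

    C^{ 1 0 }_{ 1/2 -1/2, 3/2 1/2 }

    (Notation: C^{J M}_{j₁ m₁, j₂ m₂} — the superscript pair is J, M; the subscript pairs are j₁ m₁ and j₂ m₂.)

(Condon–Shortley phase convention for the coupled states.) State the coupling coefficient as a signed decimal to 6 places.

-0.707107

√[3·1!0!2!/4! · 0!1!2!1!1!1!] = √(1/2)
  +(−1)^1/∏(1,0,0,1,0,1)! = -1  (running -1)
⟨..|..⟩ = √(1/2)·(-1) = -0.707107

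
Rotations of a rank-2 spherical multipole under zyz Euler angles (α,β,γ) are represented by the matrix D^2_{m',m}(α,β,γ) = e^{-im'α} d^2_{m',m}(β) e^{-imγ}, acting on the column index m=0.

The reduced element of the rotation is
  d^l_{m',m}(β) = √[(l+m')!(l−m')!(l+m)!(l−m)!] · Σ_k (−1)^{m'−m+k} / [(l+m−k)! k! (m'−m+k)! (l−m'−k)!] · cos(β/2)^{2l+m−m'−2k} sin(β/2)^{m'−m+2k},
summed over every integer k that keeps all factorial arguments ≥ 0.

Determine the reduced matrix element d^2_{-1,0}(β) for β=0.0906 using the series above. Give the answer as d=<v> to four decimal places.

d=0.1104

d^2_{-1,0}(β=0.0906) via the finite sum:
c=cos(0.090600/2)=0.998974, s=sin(0.090600/2)=0.045285; N=√[1·6·2·2]=4.898979
k∈{1,2} keeps every argument non-negative
  k=1: (−1)^0·4.8990/(2)·0.9990^3·0.0453^1 = +0.110583
  k=2: (−1)^1·4.8990/(2)·0.9990^1·0.0453^3 = -0.000227
d^2_{-1,0}(0.0906) = +0.110583 -0.000227 = +0.110356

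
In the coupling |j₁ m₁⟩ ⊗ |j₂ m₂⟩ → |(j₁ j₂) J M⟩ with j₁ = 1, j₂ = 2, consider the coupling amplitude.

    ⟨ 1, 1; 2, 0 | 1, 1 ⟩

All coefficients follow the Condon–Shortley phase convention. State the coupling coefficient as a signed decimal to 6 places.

+0.316228  (= +√(1/10))

j₁+j₂−J=2  J+j₁−j₂=0  J−j₁+j₂=2  j₁+j₂+J+1=5
(j₁±m₁, j₂±m₂, J±M) = (2,0,2,2,2,0)
P² = 8/5
sum k=0..0:
  [0] +1/4 = 1/4
S = 1/4
C² = P²·S² = 1/10 ; C = +0.316228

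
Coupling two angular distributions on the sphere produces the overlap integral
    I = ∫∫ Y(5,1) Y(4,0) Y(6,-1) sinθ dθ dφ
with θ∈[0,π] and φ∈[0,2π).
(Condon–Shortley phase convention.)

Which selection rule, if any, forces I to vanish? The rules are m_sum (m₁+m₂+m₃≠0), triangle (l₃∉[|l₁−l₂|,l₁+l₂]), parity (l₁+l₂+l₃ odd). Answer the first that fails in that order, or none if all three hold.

parity

m₁+m₂+m₃ = 1 + 0 − 1 = 0  ✓
triangle: |5−4|=1 ≤ l₃=6 ≤ 5+4=9  ✓
parity: l₁+l₂+l₃ = 15 is odd  ✗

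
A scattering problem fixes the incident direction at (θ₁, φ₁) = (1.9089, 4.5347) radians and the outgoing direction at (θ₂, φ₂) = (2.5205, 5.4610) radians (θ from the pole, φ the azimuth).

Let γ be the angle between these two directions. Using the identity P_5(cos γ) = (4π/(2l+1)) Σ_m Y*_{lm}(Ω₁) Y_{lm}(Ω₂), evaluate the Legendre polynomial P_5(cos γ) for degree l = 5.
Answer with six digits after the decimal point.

Summing Y*_{l m}(θ₁,φ₁)·Y_{l m}(θ₂,φ₂) over m ∈ [−5, 5]; prefactor 4π/(2·5+1) = 1.142397:
  m=-5: (-0.26915 - 0.21870j) × (-0.01753 - 0.02554j) = -0.00087 + 0.01071j  (running Σ = -0.00087 + 0.01071j)
  m=-4: (-0.29224 + 0.25157j) × (0.13540 + 0.02007j) = -0.04462 + 0.02820j  (running Σ = -0.04548 + 0.03890j)
  m=-3: (-0.00144 - 0.00245j) × (-0.26356 + 0.21098j) = 0.00090 + 0.00034j  (running Σ = -0.04459 + 0.03924j)
  m=-2: (-0.31422 + 0.11662j) × (0.03376 - 0.45806j) = 0.04281 + 0.14787j  (running Σ = -0.00178 + 0.18712j)
  m=-1: (0.01528 + 0.08509j) × (0.11751 + 0.12649j) = -0.00897 + 0.01193j  (running Σ = -0.01075 + 0.19905j)
  m=0: (-0.31270 + 0.00000j) × (0.35562 + 0.00000j) = -0.11120 + 0.00000j  (running Σ = -0.12195 + 0.19905j)
  m=1: (-0.01528 + 0.08509j) × (-0.11751 + 0.12649j) = -0.00897 - 0.01193j  (running Σ = -0.13092 + 0.18712j)
  m=2: (-0.31422 - 0.11662j) × (0.03376 + 0.45806j) = 0.04281 - 0.14787j  (running Σ = -0.08811 + 0.03924j)
  m=3: (0.00144 - 0.00245j) × (0.26356 + 0.21098j) = 0.00090 - 0.00034j  (running Σ = -0.08721 + 0.03890j)
  m=4: (-0.29224 - 0.25157j) × (0.13540 - 0.02007j) = -0.04462 - 0.02820j  (running Σ = -0.13183 + 0.01071j)
  m=5: (0.26915 - 0.21870j) × (0.01753 - 0.02554j) = -0.00087 - 0.01071j  (running Σ = -0.13270 + 0.00000j)
Accumulated sum -0.13270 + 0.00000j; after 4π/(2l+1) scaling, -0.15159 + 0.00000j ⇒ P_5 = -0.151591

-0.151591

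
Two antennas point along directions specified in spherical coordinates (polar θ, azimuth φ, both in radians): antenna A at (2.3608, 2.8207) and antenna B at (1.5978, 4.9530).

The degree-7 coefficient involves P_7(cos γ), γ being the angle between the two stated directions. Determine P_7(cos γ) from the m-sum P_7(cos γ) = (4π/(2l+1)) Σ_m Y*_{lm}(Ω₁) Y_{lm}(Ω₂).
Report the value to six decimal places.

0.119929

Addition theorem: P_7(cos γ) = (4π/15) Σ_m Y*_{lm}(Ω₁) Y_{lm}(Ω₂), m = −7…7:
  term(m=-7) = -0.01514 - 0.01504j   from Y*(Ω₁)=0.02675 + 0.03339j, Y(Ω₂)=-0.49556 + 0.05648j
  term(m=-6) = 0.00794 - 0.00184j   from Y*(Ω₁)=0.05610 + 0.15153j, Y(Ω₂)=0.00639 - 0.05000j
  term(m=-5) = 0.04192 - 0.12078j   from Y*(Ω₁)=0.01186 + 0.35219j, Y(Ω₂)=-0.33853 - 0.13043j
  term(m=-4) = 0.01684 + 0.02103j   from Y*(Ω₁)=-0.12902 + 0.43678j, Y(Ω₂)=0.03382 - 0.04855j
  term(m=-3) = 0.07636 - 0.00872j   from Y*(Ω₁)=-0.13461 + 0.19337j, Y(Ω₂)=-0.21556 - 0.24487j
  term(m=-2) = 0.00615 - 0.01280j   from Y*(Ω₁)=0.18060 - 0.13497j, Y(Ω₂)=0.05583 - 0.02915j
  term(m=-1) = -0.05842 - 0.09288j   from Y*(Ω₁)=0.33268 - 0.11058j, Y(Ω₂)=-0.07458 - 0.30397j
  term(m=+0) = -0.00813 + 0.00000j   from Y*(Ω₁)=-0.12684 + 0.00000j, Y(Ω₂)=0.06411 + 0.00000j
  term(m=+1) = -0.05842 + 0.09288j   from Y*(Ω₁)=-0.33268 - 0.11058j, Y(Ω₂)=0.07458 - 0.30397j
  term(m=+2) = 0.00615 + 0.01280j   from Y*(Ω₁)=0.18060 + 0.13497j, Y(Ω₂)=0.05583 + 0.02915j
  term(m=+3) = 0.07636 + 0.00872j   from Y*(Ω₁)=0.13461 + 0.19337j, Y(Ω₂)=0.21556 - 0.24487j
  term(m=+4) = 0.01684 - 0.02103j   from Y*(Ω₁)=-0.12902 - 0.43678j, Y(Ω₂)=0.03382 + 0.04855j
  term(m=+5) = 0.04192 + 0.12078j   from Y*(Ω₁)=-0.01186 + 0.35219j, Y(Ω₂)=0.33853 - 0.13043j
  term(m=+6) = 0.00794 + 0.00184j   from Y*(Ω₁)=0.05610 - 0.15153j, Y(Ω₂)=0.00639 + 0.05000j
  term(m=+7) = -0.01514 + 0.01504j   from Y*(Ω₁)=-0.02675 + 0.03339j, Y(Ω₂)=0.49556 + 0.05648j
Total Σ_m = 0.14315 - 0.00000j. Multiply by 0.837758: 0.11993 - 0.00000j. P_7(cos γ) = 0.119929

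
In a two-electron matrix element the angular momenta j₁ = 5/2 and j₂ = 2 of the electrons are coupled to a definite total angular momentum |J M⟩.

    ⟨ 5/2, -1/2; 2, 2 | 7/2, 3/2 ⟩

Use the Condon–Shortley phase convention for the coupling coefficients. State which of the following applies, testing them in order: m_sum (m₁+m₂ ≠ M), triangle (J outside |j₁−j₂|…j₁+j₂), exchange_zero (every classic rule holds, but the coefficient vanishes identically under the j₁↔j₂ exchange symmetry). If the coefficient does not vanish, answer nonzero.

nonzero

m-sum: m₁+m₂ = -1/2+2 = 3/2, M = 3/2  ✓
triangle: |j₁−j₂| = 1/2 ≤ J = 7/2 ≤ j₁+j₂ = 9/2  ✓
exchange: j₁≠j₂ or m₁≠m₂ — the exchange symmetry imposes no constraint here
value check: CG = −√(8/21) = -0.617213 ≠ 0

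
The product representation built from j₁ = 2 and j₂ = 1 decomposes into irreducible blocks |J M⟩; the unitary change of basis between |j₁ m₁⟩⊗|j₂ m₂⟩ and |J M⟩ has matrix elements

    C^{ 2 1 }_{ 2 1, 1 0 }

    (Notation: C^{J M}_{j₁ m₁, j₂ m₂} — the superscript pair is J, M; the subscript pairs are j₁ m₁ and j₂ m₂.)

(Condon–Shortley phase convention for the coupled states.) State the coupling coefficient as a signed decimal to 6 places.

√[5·1!3!1!/6! · 3!1!1!1!3!1!] = √(3/2)
  +(−1)^0/∏(0,1,1,1,2,0)! = 1/2  (running 1/2)
  +(−1)^1/∏(1,0,0,0,3,1)! = -1/6  (running 1/3)
⟨..|..⟩ = √(3/2)·(1/3) = +0.408248

+√(1/6) = +0.408248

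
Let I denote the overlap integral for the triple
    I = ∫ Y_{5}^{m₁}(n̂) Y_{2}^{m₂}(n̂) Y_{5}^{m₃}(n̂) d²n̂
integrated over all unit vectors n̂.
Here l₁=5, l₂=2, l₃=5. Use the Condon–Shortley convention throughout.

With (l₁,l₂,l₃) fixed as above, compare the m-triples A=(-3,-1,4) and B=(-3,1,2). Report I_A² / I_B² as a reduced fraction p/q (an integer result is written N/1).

l's match ⇒ only the (l;m) 3-j factors differ between A and B.
A: triangle coeff Δ(5,2,5) = 1/38610; Σ_t [0,1]: t=0:+1/80640 t=1:−1/10080 = -1/11520; (3j)²=49/1430 [(5 2 5; -3 -1 4)], sign=+1
B: triangle coeff Δ(5,2,5) = 1/38610; Σ_t [1,2]: t=1:−1/10080 t=2:+1/2880 = 1/4032; (3j)²=10/429 [(5 2 5; -3 1 2)], sign=-1
I_A²/I_B² = (49/1430)/(10/429) = 147/100

147/100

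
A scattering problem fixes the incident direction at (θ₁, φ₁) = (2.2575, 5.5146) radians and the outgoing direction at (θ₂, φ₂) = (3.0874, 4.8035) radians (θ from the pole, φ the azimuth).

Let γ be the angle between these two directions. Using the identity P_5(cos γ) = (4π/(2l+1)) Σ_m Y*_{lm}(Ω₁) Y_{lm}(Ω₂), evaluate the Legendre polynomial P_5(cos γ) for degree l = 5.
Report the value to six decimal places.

-0.301771

Addition theorem: P_5(cos γ) = (4π/11) Σ_m Y*_{lm}(Ω₁) Y_{lm}(Ω₂), m = −5…5:
  m=-5: (-0.098079, 0.082835) × (0.000000, 0.000000) = (-0.000000, -0.000000)  (running Σ = (-0.000000, -0.000000))
  m=-4: (0.332066, 0.022366) × (-0.000012, 0.000004) = (-0.000004, 0.000001)  (running Σ = (-0.000004, 0.000001))
  m=-3: (-0.280828, -0.310689) × (-0.000118, -0.000422) = (-0.000098, 0.000155)  (running Σ = (-0.000102, 0.000157))
  m=-2: (-0.004447, 0.132194) × (0.009723, -0.001792) = (0.000194, 0.001293)  (running Σ = (0.000092, 0.001450))
  m=-1: (-0.219811, 0.212541) × (0.012498, 0.136796) = (-0.031822, -0.027413)  (running Σ = (-0.031730, -0.025963))
  m=0: (0.219314, -0.000000) × (-0.915105, 0.000000) = (-0.200695, 0.000000)  (running Σ = (-0.232426, -0.025963))
  m=1: (0.219811, 0.212541) × (-0.012498, 0.136796) = (-0.031822, 0.027413)  (running Σ = (-0.264248, 0.001450))
  m=2: (-0.004447, -0.132194) × (0.009723, 0.001792) = (0.000194, -0.001293)  (running Σ = (-0.264054, 0.000157))
  m=3: (0.280828, -0.310689) × (0.000118, -0.000422) = (-0.000098, -0.000155)  (running Σ = (-0.264152, 0.000001))
  m=4: (0.332066, -0.022366) × (-0.000012, -0.000004) = (-0.000004, -0.000001)  (running Σ = (-0.264156, -0.000000))
  m=5: (0.098079, 0.082835) × (-0.000000, 0.000000) = (-0.000000, 0.000000)  (running Σ = (-0.264156, 0.000000))
Accumulated sum (-0.264156, 0.000000); after 4π/(2l+1) scaling, (-0.301771, 0.000000) ⇒ P_5 = -0.301771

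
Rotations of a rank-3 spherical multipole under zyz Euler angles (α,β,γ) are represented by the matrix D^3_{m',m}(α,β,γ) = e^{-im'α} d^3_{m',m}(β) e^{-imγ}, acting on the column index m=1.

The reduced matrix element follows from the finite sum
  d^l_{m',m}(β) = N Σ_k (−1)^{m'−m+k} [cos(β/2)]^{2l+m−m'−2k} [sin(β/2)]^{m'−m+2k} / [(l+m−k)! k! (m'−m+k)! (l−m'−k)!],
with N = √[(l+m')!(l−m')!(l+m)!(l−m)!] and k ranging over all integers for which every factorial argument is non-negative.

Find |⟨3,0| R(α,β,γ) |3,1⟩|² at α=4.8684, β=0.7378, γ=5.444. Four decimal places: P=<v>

P=0.2562

Split into d^3_{0,1}(β=0.7378) × two z-phases.
With c≡cos(β/2)=0.932725 and s≡sin(β/2)=0.360590, N=[6·6·24·2]^{1/2}=41.569219
The bounds max(0,m−m')=1 and min(l+m,l−m')=3 give 3 terms
  k=1: (−1)^0·41.5692/(12)·0.9327^5·0.3606^1 = +0.881802
  k=2: (−1)^1·41.5692/(4)·0.9327^3·0.3606^3 = -0.395377
  k=3: (−1)^2·41.5692/(12)·0.9327^1·0.3606^5 = +0.019697
d^3_{0,1}(0.7378) = +0.881802 -0.395377 +0.019697 = +0.506122
|D^3_{0,1}|² = |d^3_{0,1}(β)|² = (+0.506122)² = 0.256159 (the z-rotation phases have unit modulus)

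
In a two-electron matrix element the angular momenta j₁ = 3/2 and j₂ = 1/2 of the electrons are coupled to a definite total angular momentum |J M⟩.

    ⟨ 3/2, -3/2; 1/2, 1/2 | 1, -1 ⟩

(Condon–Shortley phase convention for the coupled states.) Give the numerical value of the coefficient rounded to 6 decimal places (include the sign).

-0.866025  (= −√(3/4))

triangle: 1!*2!*0!/4! = 2/24
(j±m)!: 0!*3!*1!*0!*0!*2! = 12
prefactor² = (2J+1)*Δ*N² = 3
  k=1: −1/(1!*0!*2!*0!*0!*0!) = -1/2
Σ = -1/2  ⇒  CG² = 3*(-1/2)² = 3/4
CG = −√(3/4) = -0.866025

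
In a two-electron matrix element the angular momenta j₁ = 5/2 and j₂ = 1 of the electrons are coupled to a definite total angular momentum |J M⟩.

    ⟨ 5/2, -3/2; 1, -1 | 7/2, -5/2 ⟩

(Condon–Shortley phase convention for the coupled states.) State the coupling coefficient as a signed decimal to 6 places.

+0.845154

√[8·0!5!2!/8! · 1!4!0!2!1!6!] = √(11520/7)
  +(−1)^0/∏(0,0,4,0,1,2)! = 1/48  (running 1/48)
⟨..|..⟩ = √(11520/7)·(1/48) = +0.845154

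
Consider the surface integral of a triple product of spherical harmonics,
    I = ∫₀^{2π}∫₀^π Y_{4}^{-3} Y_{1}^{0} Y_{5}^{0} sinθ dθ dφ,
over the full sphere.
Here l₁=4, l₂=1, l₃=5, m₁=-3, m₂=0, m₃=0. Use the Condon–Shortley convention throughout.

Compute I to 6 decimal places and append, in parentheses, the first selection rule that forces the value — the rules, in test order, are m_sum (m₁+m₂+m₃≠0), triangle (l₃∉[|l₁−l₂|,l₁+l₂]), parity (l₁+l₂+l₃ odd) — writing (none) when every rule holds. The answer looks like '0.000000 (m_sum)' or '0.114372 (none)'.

0.000000 (m_sum)

-3 + 0 + 0 = -3 ≠ 0: azimuthal integral kills it; I = 0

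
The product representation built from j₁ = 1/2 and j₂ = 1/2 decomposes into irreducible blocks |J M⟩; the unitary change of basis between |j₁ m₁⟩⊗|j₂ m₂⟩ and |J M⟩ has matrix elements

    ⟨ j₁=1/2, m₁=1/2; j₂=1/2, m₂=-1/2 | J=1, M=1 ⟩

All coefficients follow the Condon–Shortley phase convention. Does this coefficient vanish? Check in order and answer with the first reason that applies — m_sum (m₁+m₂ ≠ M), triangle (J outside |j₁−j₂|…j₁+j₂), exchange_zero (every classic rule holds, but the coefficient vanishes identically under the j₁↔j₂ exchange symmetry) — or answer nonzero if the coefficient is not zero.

m_sum

m-sum: m₁+m₂ = 1/2+(-1/2) = 0, M = 1  ✗ ⇒ coefficient is 0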